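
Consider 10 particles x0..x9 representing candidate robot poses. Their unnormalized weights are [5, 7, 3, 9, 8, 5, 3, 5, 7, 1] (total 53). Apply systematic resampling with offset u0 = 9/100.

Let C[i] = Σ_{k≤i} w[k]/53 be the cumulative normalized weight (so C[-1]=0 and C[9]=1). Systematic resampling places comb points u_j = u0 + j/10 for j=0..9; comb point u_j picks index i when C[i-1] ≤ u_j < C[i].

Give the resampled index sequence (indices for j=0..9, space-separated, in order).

0 1 3 3 4 4 5 7 8 9

C = [5/53, 12/53, 15/53, 24/53, 32/53, 37/53, 40/53, 45/53, 52/53, 1]
j=0: u_0=9/100 ∈ [0, 5/53) → index 0
j=1: u_1=19/100 ∈ [5/53, 12/53) → index 1
j=2: u_2=29/100 ∈ [15/53, 24/53) → index 3
j=3: u_3=39/100 ∈ [15/53, 24/53) → index 3
j=4: u_4=49/100 ∈ [24/53, 32/53) → index 4
j=5: u_5=59/100 ∈ [24/53, 32/53) → index 4
j=6: u_6=69/100 ∈ [32/53, 37/53) → index 5
j=7: u_7=79/100 ∈ [40/53, 45/53) → index 7
j=8: u_8=89/100 ∈ [45/53, 52/53) → index 8
j=9: u_9=99/100 ∈ [52/53, 1) → index 9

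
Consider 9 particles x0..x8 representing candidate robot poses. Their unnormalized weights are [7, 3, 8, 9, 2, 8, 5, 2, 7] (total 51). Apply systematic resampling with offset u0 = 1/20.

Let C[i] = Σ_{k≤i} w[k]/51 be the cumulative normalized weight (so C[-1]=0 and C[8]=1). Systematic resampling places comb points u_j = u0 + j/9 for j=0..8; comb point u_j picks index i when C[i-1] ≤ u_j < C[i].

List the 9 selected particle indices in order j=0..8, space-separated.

0 1 2 3 3 5 5 7 8

C = [7/51, 10/51, 6/17, 9/17, 29/51, 37/51, 14/17, 44/51, 1]
j=0: u_0=1/20 ∈ [0, 7/51) → index 0
j=1: u_1=29/180 ∈ [7/51, 10/51) → index 1
j=2: u_2=49/180 ∈ [10/51, 6/17) → index 2
j=3: u_3=23/60 ∈ [6/17, 9/17) → index 3
j=4: u_4=89/180 ∈ [6/17, 9/17) → index 3
j=5: u_5=109/180 ∈ [29/51, 37/51) → index 5
j=6: u_6=43/60 ∈ [29/51, 37/51) → index 5
j=7: u_7=149/180 ∈ [14/17, 44/51) → index 7
j=8: u_8=169/180 ∈ [44/51, 1) → index 8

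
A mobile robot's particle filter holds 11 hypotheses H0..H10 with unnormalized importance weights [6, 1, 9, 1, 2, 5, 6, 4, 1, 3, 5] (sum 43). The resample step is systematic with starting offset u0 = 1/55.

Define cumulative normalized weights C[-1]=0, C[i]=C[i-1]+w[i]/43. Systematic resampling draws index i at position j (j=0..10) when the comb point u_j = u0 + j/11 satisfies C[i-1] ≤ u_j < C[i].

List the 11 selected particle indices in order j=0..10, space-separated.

0 0 2 2 3 5 6 6 7 9 10

C = [6/43, 7/43, 16/43, 17/43, 19/43, 24/43, 30/43, 34/43, 35/43, 38/43, 1]
j=0: u_0=1/55 ∈ [0, 6/43) → index 0
j=1: u_1=6/55 ∈ [0, 6/43) → index 0
j=2: u_2=1/5 ∈ [7/43, 16/43) → index 2
j=3: u_3=16/55 ∈ [7/43, 16/43) → index 2
j=4: u_4=21/55 ∈ [16/43, 17/43) → index 3
j=5: u_5=26/55 ∈ [19/43, 24/43) → index 5
j=6: u_6=31/55 ∈ [24/43, 30/43) → index 6
j=7: u_7=36/55 ∈ [24/43, 30/43) → index 6
j=8: u_8=41/55 ∈ [30/43, 34/43) → index 7
j=9: u_9=46/55 ∈ [35/43, 38/43) → index 9
j=10: u_10=51/55 ∈ [38/43, 1) → index 10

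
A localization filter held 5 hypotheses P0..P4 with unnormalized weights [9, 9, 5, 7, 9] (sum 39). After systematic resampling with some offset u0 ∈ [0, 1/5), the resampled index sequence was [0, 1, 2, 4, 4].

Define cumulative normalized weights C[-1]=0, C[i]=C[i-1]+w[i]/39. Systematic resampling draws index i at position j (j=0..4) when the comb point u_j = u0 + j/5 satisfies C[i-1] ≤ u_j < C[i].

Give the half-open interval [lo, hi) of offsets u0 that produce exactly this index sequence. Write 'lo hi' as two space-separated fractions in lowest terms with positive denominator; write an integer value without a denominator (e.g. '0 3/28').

11/65 37/195

C = [3/13, 6/13, 23/39, 10/13, 1]
j=0 picked index 0: u0 ∈ [0, 3/13)
j=1 picked index 1: u0 ∈ [2/65, 17/65)
j=2 picked index 2: u0 ∈ [4/65, 37/195)
j=3 picked index 4: u0 ∈ [11/65, 2/5)
j=4 picked index 4: u0 ∈ [-2/65, 1/5)
intersection: [11/65, 37/195)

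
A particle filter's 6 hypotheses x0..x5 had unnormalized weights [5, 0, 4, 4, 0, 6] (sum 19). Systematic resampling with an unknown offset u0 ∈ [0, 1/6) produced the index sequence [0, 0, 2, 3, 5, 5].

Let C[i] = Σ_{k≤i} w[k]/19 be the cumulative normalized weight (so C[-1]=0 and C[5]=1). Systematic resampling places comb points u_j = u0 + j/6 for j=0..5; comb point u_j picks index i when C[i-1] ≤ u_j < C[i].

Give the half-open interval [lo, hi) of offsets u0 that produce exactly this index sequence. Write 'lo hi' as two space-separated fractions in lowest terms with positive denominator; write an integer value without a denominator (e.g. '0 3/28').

1/57 11/114

C = [5/19, 5/19, 9/19, 13/19, 13/19, 1]
j=0 picked index 0: u0 ∈ [0, 5/19)
j=1 picked index 0: u0 ∈ [-1/6, 11/114)
j=2 picked index 2: u0 ∈ [-4/57, 8/57)
j=3 picked index 3: u0 ∈ [-1/38, 7/38)
j=4 picked index 5: u0 ∈ [1/57, 1/3)
j=5 picked index 5: u0 ∈ [-17/114, 1/6)
intersection: [1/57, 11/114)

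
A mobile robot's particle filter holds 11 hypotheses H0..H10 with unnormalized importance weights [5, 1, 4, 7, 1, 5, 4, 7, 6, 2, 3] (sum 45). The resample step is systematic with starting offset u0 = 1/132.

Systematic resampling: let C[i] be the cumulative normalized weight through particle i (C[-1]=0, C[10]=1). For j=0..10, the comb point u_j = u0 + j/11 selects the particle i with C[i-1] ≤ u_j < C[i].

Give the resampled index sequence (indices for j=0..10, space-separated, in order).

0 0 2 3 3 5 6 7 7 8 9

C = [1/9, 2/15, 2/9, 17/45, 2/5, 23/45, 3/5, 34/45, 8/9, 14/15, 1]
j=0: u_0=1/132 ∈ [0, 1/9) → index 0
j=1: u_1=13/132 ∈ [0, 1/9) → index 0
j=2: u_2=25/132 ∈ [2/15, 2/9) → index 2
j=3: u_3=37/132 ∈ [2/9, 17/45) → index 3
j=4: u_4=49/132 ∈ [2/9, 17/45) → index 3
j=5: u_5=61/132 ∈ [2/5, 23/45) → index 5
j=6: u_6=73/132 ∈ [23/45, 3/5) → index 6
j=7: u_7=85/132 ∈ [3/5, 34/45) → index 7
j=8: u_8=97/132 ∈ [3/5, 34/45) → index 7
j=9: u_9=109/132 ∈ [34/45, 8/9) → index 8
j=10: u_10=11/12 ∈ [8/9, 14/15) → index 9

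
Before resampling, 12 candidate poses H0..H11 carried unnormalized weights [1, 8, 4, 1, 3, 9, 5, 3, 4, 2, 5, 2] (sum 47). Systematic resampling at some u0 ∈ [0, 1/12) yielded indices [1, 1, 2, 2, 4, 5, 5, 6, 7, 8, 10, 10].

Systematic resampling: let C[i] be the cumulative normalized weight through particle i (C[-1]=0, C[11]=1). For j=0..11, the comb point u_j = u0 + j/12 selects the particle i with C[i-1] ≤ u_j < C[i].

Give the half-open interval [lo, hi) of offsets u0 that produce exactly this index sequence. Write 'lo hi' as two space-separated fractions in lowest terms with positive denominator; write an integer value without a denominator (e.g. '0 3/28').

C = [1/47, 9/47, 13/47, 14/47, 17/47, 26/47, 31/47, 34/47, 38/47, 40/47, 45/47, 1]
j=0 picked index 1: u0 ∈ [1/47, 9/47)
j=1 picked index 1: u0 ∈ [-35/564, 61/564)
j=2 picked index 2: u0 ∈ [7/282, 31/282)
j=3 picked index 2: u0 ∈ [-11/188, 5/188)
j=4 picked index 4: u0 ∈ [-5/141, 4/141)
j=5 picked index 5: u0 ∈ [-31/564, 77/564)
j=6 picked index 5: u0 ∈ [-13/94, 5/94)
j=7 picked index 6: u0 ∈ [-17/564, 43/564)
j=8 picked index 7: u0 ∈ [-1/141, 8/141)
j=9 picked index 8: u0 ∈ [-5/188, 11/188)
j=10 picked index 10: u0 ∈ [5/282, 35/282)
j=11 picked index 10: u0 ∈ [-37/564, 23/564)
intersection: [7/282, 5/188)

7/282 5/188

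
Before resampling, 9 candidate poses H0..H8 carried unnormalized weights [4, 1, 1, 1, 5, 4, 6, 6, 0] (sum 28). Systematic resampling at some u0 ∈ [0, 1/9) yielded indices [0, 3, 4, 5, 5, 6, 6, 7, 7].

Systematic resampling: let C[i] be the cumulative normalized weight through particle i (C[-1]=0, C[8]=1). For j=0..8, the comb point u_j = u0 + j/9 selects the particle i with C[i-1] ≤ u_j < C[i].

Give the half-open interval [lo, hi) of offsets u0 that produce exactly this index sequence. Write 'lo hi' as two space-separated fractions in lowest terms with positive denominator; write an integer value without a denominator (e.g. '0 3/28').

13/126 1/9

C = [1/7, 5/28, 3/14, 1/4, 3/7, 4/7, 11/14, 1, 1]
j=0 picked index 0: u0 ∈ [0, 1/7)
j=1 picked index 3: u0 ∈ [13/126, 5/36)
j=2 picked index 4: u0 ∈ [1/36, 13/63)
j=3 picked index 5: u0 ∈ [2/21, 5/21)
j=4 picked index 5: u0 ∈ [-1/63, 8/63)
j=5 picked index 6: u0 ∈ [1/63, 29/126)
j=6 picked index 6: u0 ∈ [-2/21, 5/42)
j=7 picked index 7: u0 ∈ [1/126, 2/9)
j=8 picked index 7: u0 ∈ [-13/126, 1/9)
intersection: [13/126, 1/9)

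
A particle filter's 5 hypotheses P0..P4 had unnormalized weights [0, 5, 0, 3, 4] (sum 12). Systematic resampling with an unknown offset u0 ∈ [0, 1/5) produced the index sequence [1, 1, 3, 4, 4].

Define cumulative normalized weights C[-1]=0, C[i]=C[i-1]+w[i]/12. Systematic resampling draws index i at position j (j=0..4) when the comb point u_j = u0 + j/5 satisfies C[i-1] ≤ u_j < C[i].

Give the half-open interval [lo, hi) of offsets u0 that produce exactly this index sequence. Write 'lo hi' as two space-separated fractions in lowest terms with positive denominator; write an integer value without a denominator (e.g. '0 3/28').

C = [0, 5/12, 5/12, 2/3, 1]
j=0 picked index 1: u0 ∈ [0, 5/12)
j=1 picked index 1: u0 ∈ [-1/5, 13/60)
j=2 picked index 3: u0 ∈ [1/60, 4/15)
j=3 picked index 4: u0 ∈ [1/15, 2/5)
j=4 picked index 4: u0 ∈ [-2/15, 1/5)
intersection: [1/15, 1/5)

1/15 1/5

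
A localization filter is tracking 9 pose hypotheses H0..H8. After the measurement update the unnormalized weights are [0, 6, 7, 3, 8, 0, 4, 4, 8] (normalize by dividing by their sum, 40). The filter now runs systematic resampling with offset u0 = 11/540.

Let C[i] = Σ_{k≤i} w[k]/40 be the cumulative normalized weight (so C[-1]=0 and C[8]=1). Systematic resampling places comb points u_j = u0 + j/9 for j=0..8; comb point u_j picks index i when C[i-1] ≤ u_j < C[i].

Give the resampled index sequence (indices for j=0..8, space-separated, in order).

C = [0, 3/20, 13/40, 2/5, 3/5, 3/5, 7/10, 4/5, 1]
j=0: u_0=11/540 ∈ [0, 3/20) → index 1
j=1: u_1=71/540 ∈ [0, 3/20) → index 1
j=2: u_2=131/540 ∈ [3/20, 13/40) → index 2
j=3: u_3=191/540 ∈ [13/40, 2/5) → index 3
j=4: u_4=251/540 ∈ [2/5, 3/5) → index 4
j=5: u_5=311/540 ∈ [2/5, 3/5) → index 4
j=6: u_6=371/540 ∈ [3/5, 7/10) → index 6
j=7: u_7=431/540 ∈ [7/10, 4/5) → index 7
j=8: u_8=491/540 ∈ [4/5, 1) → index 8

1 1 2 3 4 4 6 7 8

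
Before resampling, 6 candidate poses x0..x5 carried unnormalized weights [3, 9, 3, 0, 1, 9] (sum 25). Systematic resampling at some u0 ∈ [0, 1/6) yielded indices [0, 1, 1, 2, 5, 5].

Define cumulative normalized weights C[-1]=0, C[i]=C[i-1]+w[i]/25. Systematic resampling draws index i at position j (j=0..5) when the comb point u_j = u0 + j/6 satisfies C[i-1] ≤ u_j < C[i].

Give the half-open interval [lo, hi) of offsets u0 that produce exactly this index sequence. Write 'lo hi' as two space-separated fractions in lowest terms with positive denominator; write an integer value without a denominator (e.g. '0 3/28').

0 1/10

C = [3/25, 12/25, 3/5, 3/5, 16/25, 1]
j=0 picked index 0: u0 ∈ [0, 3/25)
j=1 picked index 1: u0 ∈ [-7/150, 47/150)
j=2 picked index 1: u0 ∈ [-16/75, 11/75)
j=3 picked index 2: u0 ∈ [-1/50, 1/10)
j=4 picked index 5: u0 ∈ [-2/75, 1/3)
j=5 picked index 5: u0 ∈ [-29/150, 1/6)
intersection: [0, 1/10)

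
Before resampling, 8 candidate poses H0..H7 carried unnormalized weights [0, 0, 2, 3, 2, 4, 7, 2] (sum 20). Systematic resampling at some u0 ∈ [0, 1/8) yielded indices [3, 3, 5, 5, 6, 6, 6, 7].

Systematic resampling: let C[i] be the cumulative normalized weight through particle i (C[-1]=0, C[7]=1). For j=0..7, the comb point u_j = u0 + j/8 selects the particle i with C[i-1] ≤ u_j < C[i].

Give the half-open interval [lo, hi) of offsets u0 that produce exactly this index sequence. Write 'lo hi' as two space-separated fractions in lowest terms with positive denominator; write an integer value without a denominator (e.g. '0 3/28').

1/10 1/8

C = [0, 0, 1/10, 1/4, 7/20, 11/20, 9/10, 1]
j=0 picked index 3: u0 ∈ [1/10, 1/4)
j=1 picked index 3: u0 ∈ [-1/40, 1/8)
j=2 picked index 5: u0 ∈ [1/10, 3/10)
j=3 picked index 5: u0 ∈ [-1/40, 7/40)
j=4 picked index 6: u0 ∈ [1/20, 2/5)
j=5 picked index 6: u0 ∈ [-3/40, 11/40)
j=6 picked index 6: u0 ∈ [-1/5, 3/20)
j=7 picked index 7: u0 ∈ [1/40, 1/8)
intersection: [1/10, 1/8)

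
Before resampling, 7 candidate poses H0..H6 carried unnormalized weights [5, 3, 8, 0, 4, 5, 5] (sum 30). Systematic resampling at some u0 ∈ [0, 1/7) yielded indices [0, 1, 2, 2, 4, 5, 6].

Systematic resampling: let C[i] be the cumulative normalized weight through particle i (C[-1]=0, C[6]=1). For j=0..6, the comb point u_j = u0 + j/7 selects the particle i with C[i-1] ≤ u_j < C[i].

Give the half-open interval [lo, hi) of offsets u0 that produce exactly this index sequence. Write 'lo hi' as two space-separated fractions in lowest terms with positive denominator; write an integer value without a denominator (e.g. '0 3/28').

1/42 2/21

C = [1/6, 4/15, 8/15, 8/15, 2/3, 5/6, 1]
j=0 picked index 0: u0 ∈ [0, 1/6)
j=1 picked index 1: u0 ∈ [1/42, 13/105)
j=2 picked index 2: u0 ∈ [-2/105, 26/105)
j=3 picked index 2: u0 ∈ [-17/105, 11/105)
j=4 picked index 4: u0 ∈ [-4/105, 2/21)
j=5 picked index 5: u0 ∈ [-1/21, 5/42)
j=6 picked index 6: u0 ∈ [-1/42, 1/7)
intersection: [1/42, 2/21)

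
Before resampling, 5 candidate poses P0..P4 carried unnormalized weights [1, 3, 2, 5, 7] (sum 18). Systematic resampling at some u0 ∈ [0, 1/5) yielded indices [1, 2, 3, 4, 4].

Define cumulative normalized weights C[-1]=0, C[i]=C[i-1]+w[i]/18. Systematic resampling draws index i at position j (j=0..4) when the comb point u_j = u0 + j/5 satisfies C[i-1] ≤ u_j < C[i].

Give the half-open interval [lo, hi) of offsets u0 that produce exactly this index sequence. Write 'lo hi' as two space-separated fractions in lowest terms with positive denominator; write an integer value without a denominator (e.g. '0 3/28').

1/18 2/15

C = [1/18, 2/9, 1/3, 11/18, 1]
j=0 picked index 1: u0 ∈ [1/18, 2/9)
j=1 picked index 2: u0 ∈ [1/45, 2/15)
j=2 picked index 3: u0 ∈ [-1/15, 19/90)
j=3 picked index 4: u0 ∈ [1/90, 2/5)
j=4 picked index 4: u0 ∈ [-17/90, 1/5)
intersection: [1/18, 2/15)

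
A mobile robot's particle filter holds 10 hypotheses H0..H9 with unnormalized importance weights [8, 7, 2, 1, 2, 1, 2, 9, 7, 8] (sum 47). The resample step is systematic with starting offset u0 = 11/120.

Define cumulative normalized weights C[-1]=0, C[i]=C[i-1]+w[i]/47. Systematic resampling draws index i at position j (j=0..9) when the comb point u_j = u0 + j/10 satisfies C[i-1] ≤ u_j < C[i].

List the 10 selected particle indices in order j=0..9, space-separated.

0 1 1 4 7 7 8 8 9 9

C = [8/47, 15/47, 17/47, 18/47, 20/47, 21/47, 23/47, 32/47, 39/47, 1]
j=0: u_0=11/120 ∈ [0, 8/47) → index 0
j=1: u_1=23/120 ∈ [8/47, 15/47) → index 1
j=2: u_2=7/24 ∈ [8/47, 15/47) → index 1
j=3: u_3=47/120 ∈ [18/47, 20/47) → index 4
j=4: u_4=59/120 ∈ [23/47, 32/47) → index 7
j=5: u_5=71/120 ∈ [23/47, 32/47) → index 7
j=6: u_6=83/120 ∈ [32/47, 39/47) → index 8
j=7: u_7=19/24 ∈ [32/47, 39/47) → index 8
j=8: u_8=107/120 ∈ [39/47, 1) → index 9
j=9: u_9=119/120 ∈ [39/47, 1) → index 9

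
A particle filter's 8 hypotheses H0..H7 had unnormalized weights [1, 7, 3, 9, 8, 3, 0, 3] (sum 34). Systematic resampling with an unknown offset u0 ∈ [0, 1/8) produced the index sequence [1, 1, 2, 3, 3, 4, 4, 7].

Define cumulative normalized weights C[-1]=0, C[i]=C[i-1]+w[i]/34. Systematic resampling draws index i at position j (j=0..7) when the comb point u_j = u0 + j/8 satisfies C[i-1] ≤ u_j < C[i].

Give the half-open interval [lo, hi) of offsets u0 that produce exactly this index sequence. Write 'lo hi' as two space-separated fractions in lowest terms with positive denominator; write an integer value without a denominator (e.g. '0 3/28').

C = [1/34, 4/17, 11/34, 10/17, 14/17, 31/34, 31/34, 1]
j=0 picked index 1: u0 ∈ [1/34, 4/17)
j=1 picked index 1: u0 ∈ [-13/136, 15/136)
j=2 picked index 2: u0 ∈ [-1/68, 5/68)
j=3 picked index 3: u0 ∈ [-7/136, 29/136)
j=4 picked index 3: u0 ∈ [-3/17, 3/34)
j=5 picked index 4: u0 ∈ [-5/136, 27/136)
j=6 picked index 4: u0 ∈ [-11/68, 5/68)
j=7 picked index 7: u0 ∈ [5/136, 1/8)
intersection: [5/136, 5/68)

5/136 5/68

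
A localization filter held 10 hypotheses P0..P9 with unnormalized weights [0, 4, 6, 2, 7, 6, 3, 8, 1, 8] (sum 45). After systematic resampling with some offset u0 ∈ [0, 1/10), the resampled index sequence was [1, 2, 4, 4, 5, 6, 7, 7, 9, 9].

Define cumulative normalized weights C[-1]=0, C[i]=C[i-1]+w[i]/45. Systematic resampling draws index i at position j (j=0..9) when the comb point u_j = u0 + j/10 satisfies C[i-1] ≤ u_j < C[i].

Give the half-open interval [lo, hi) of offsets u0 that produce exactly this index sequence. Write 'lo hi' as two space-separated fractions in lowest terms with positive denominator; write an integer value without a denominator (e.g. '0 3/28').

1/15 4/45

C = [0, 4/45, 2/9, 4/15, 19/45, 5/9, 28/45, 4/5, 37/45, 1]
j=0 picked index 1: u0 ∈ [0, 4/45)
j=1 picked index 2: u0 ∈ [-1/90, 11/90)
j=2 picked index 4: u0 ∈ [1/15, 2/9)
j=3 picked index 4: u0 ∈ [-1/30, 11/90)
j=4 picked index 5: u0 ∈ [1/45, 7/45)
j=5 picked index 6: u0 ∈ [1/18, 11/90)
j=6 picked index 7: u0 ∈ [1/45, 1/5)
j=7 picked index 7: u0 ∈ [-7/90, 1/10)
j=8 picked index 9: u0 ∈ [1/45, 1/5)
j=9 picked index 9: u0 ∈ [-7/90, 1/10)
intersection: [1/15, 4/45)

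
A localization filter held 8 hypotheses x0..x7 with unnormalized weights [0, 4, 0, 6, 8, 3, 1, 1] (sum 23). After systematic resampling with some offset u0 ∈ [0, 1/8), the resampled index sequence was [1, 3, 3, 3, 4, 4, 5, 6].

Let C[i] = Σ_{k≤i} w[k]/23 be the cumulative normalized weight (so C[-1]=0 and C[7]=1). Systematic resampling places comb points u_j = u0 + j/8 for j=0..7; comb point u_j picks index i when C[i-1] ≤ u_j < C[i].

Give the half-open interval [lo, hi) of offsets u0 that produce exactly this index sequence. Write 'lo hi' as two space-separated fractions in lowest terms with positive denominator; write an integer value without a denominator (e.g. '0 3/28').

9/184 11/184

C = [0, 4/23, 4/23, 10/23, 18/23, 21/23, 22/23, 1]
j=0 picked index 1: u0 ∈ [0, 4/23)
j=1 picked index 3: u0 ∈ [9/184, 57/184)
j=2 picked index 3: u0 ∈ [-7/92, 17/92)
j=3 picked index 3: u0 ∈ [-37/184, 11/184)
j=4 picked index 4: u0 ∈ [-3/46, 13/46)
j=5 picked index 4: u0 ∈ [-35/184, 29/184)
j=6 picked index 5: u0 ∈ [3/92, 15/92)
j=7 picked index 6: u0 ∈ [7/184, 15/184)
intersection: [9/184, 11/184)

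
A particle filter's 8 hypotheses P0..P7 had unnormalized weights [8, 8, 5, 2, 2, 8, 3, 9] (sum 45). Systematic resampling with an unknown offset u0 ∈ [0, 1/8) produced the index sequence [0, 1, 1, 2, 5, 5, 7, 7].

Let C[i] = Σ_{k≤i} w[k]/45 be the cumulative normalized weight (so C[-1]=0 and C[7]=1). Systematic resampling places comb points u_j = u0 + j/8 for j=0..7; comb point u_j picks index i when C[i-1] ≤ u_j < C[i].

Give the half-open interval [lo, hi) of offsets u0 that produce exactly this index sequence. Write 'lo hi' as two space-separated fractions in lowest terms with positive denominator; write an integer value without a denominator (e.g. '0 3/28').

C = [8/45, 16/45, 7/15, 23/45, 5/9, 11/15, 4/5, 1]
j=0 picked index 0: u0 ∈ [0, 8/45)
j=1 picked index 1: u0 ∈ [19/360, 83/360)
j=2 picked index 1: u0 ∈ [-13/180, 19/180)
j=3 picked index 2: u0 ∈ [-7/360, 11/120)
j=4 picked index 5: u0 ∈ [1/18, 7/30)
j=5 picked index 5: u0 ∈ [-5/72, 13/120)
j=6 picked index 7: u0 ∈ [1/20, 1/4)
j=7 picked index 7: u0 ∈ [-3/40, 1/8)
intersection: [1/18, 11/120)

1/18 11/120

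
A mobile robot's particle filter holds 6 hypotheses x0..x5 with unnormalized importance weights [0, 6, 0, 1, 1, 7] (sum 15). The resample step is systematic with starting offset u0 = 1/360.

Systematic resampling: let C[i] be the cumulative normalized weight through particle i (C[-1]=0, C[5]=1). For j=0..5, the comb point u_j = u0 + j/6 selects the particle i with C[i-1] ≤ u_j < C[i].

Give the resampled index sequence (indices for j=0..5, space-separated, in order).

1 1 1 4 5 5

C = [0, 2/5, 2/5, 7/15, 8/15, 1]
j=0: u_0=1/360 ∈ [0, 2/5) → index 1
j=1: u_1=61/360 ∈ [0, 2/5) → index 1
j=2: u_2=121/360 ∈ [0, 2/5) → index 1
j=3: u_3=181/360 ∈ [7/15, 8/15) → index 4
j=4: u_4=241/360 ∈ [8/15, 1) → index 5
j=5: u_5=301/360 ∈ [8/15, 1) → index 5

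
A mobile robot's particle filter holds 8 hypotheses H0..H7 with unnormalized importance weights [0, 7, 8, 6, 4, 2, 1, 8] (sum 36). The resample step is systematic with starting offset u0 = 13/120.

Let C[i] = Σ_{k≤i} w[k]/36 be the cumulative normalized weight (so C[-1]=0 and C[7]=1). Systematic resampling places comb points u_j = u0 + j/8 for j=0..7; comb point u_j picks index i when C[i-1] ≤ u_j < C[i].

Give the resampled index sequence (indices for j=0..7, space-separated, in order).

1 2 2 3 4 5 7 7

C = [0, 7/36, 5/12, 7/12, 25/36, 3/4, 7/9, 1]
j=0: u_0=13/120 ∈ [0, 7/36) → index 1
j=1: u_1=7/30 ∈ [7/36, 5/12) → index 2
j=2: u_2=43/120 ∈ [7/36, 5/12) → index 2
j=3: u_3=29/60 ∈ [5/12, 7/12) → index 3
j=4: u_4=73/120 ∈ [7/12, 25/36) → index 4
j=5: u_5=11/15 ∈ [25/36, 3/4) → index 5
j=6: u_6=103/120 ∈ [7/9, 1) → index 7
j=7: u_7=59/60 ∈ [7/9, 1) → index 7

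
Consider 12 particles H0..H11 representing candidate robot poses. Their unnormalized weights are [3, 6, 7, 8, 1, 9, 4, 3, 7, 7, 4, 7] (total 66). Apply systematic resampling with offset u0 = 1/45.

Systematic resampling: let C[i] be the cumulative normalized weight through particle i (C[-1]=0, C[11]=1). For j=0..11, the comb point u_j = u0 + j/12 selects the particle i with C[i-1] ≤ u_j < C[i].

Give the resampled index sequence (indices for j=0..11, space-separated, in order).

C = [1/22, 3/22, 8/33, 4/11, 25/66, 17/33, 19/33, 41/66, 8/11, 5/6, 59/66, 1]
j=0: u_0=1/45 ∈ [0, 1/22) → index 0
j=1: u_1=19/180 ∈ [1/22, 3/22) → index 1
j=2: u_2=17/90 ∈ [3/22, 8/33) → index 2
j=3: u_3=49/180 ∈ [8/33, 4/11) → index 3
j=4: u_4=16/45 ∈ [8/33, 4/11) → index 3
j=5: u_5=79/180 ∈ [25/66, 17/33) → index 5
j=6: u_6=47/90 ∈ [17/33, 19/33) → index 6
j=7: u_7=109/180 ∈ [19/33, 41/66) → index 7
j=8: u_8=31/45 ∈ [41/66, 8/11) → index 8
j=9: u_9=139/180 ∈ [8/11, 5/6) → index 9
j=10: u_10=77/90 ∈ [5/6, 59/66) → index 10
j=11: u_11=169/180 ∈ [59/66, 1) → index 11

0 1 2 3 3 5 6 7 8 9 10 11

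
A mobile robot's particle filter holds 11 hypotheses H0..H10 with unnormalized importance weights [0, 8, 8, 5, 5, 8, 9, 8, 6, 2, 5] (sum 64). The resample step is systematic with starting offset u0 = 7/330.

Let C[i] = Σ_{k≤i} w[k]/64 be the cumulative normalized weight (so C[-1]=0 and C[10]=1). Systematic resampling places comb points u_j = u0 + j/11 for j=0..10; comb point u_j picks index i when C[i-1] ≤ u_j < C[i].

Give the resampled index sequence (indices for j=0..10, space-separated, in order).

C = [0, 1/8, 1/4, 21/64, 13/32, 17/32, 43/64, 51/64, 57/64, 59/64, 1]
j=0: u_0=7/330 ∈ [0, 1/8) → index 1
j=1: u_1=37/330 ∈ [0, 1/8) → index 1
j=2: u_2=67/330 ∈ [1/8, 1/4) → index 2
j=3: u_3=97/330 ∈ [1/4, 21/64) → index 3
j=4: u_4=127/330 ∈ [21/64, 13/32) → index 4
j=5: u_5=157/330 ∈ [13/32, 17/32) → index 5
j=6: u_6=17/30 ∈ [17/32, 43/64) → index 6
j=7: u_7=217/330 ∈ [17/32, 43/64) → index 6
j=8: u_8=247/330 ∈ [43/64, 51/64) → index 7
j=9: u_9=277/330 ∈ [51/64, 57/64) → index 8
j=10: u_10=307/330 ∈ [59/64, 1) → index 10

1 1 2 3 4 5 6 6 7 8 10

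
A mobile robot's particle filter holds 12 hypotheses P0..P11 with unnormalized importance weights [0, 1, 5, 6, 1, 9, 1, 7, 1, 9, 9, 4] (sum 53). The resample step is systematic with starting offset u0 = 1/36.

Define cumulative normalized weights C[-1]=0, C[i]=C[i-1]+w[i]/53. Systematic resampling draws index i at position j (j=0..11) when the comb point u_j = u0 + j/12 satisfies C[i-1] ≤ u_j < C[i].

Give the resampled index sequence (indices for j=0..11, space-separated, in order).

C = [0, 1/53, 6/53, 12/53, 13/53, 22/53, 23/53, 30/53, 31/53, 40/53, 49/53, 1]
j=0: u_0=1/36 ∈ [1/53, 6/53) → index 2
j=1: u_1=1/9 ∈ [1/53, 6/53) → index 2
j=2: u_2=7/36 ∈ [6/53, 12/53) → index 3
j=3: u_3=5/18 ∈ [13/53, 22/53) → index 5
j=4: u_4=13/36 ∈ [13/53, 22/53) → index 5
j=5: u_5=4/9 ∈ [23/53, 30/53) → index 7
j=6: u_6=19/36 ∈ [23/53, 30/53) → index 7
j=7: u_7=11/18 ∈ [31/53, 40/53) → index 9
j=8: u_8=25/36 ∈ [31/53, 40/53) → index 9
j=9: u_9=7/9 ∈ [40/53, 49/53) → index 10
j=10: u_10=31/36 ∈ [40/53, 49/53) → index 10
j=11: u_11=17/18 ∈ [49/53, 1) → index 11

2 2 3 5 5 7 7 9 9 10 10 11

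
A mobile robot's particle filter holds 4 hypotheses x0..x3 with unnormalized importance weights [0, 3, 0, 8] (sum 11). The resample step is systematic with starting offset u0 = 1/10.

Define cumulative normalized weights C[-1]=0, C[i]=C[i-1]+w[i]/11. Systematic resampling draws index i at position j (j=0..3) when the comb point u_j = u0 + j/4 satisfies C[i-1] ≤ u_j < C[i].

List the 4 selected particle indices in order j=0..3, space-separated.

C = [0, 3/11, 3/11, 1]
j=0: u_0=1/10 ∈ [0, 3/11) → index 1
j=1: u_1=7/20 ∈ [3/11, 1) → index 3
j=2: u_2=3/5 ∈ [3/11, 1) → index 3
j=3: u_3=17/20 ∈ [3/11, 1) → index 3

1 3 3 3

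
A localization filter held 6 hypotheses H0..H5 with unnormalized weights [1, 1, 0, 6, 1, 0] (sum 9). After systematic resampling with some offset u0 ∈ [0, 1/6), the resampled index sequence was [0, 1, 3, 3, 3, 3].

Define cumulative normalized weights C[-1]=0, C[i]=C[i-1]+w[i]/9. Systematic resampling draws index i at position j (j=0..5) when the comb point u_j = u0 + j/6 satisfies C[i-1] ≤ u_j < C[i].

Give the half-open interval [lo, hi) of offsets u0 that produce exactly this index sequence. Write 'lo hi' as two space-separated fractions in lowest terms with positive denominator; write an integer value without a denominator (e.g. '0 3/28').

C = [1/9, 2/9, 2/9, 8/9, 1, 1]
j=0 picked index 0: u0 ∈ [0, 1/9)
j=1 picked index 1: u0 ∈ [-1/18, 1/18)
j=2 picked index 3: u0 ∈ [-1/9, 5/9)
j=3 picked index 3: u0 ∈ [-5/18, 7/18)
j=4 picked index 3: u0 ∈ [-4/9, 2/9)
j=5 picked index 3: u0 ∈ [-11/18, 1/18)
intersection: [0, 1/18)

0 1/18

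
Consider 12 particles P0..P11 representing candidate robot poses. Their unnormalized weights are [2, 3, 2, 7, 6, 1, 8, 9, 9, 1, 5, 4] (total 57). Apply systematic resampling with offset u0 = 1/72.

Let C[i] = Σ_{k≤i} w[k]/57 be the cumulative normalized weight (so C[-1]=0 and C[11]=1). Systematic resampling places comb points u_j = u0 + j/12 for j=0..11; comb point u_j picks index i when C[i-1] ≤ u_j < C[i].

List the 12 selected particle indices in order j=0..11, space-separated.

C = [2/57, 5/57, 7/57, 14/57, 20/57, 7/19, 29/57, 2/3, 47/57, 16/19, 53/57, 1]
j=0: u_0=1/72 ∈ [0, 2/57) → index 0
j=1: u_1=7/72 ∈ [5/57, 7/57) → index 2
j=2: u_2=13/72 ∈ [7/57, 14/57) → index 3
j=3: u_3=19/72 ∈ [14/57, 20/57) → index 4
j=4: u_4=25/72 ∈ [14/57, 20/57) → index 4
j=5: u_5=31/72 ∈ [7/19, 29/57) → index 6
j=6: u_6=37/72 ∈ [29/57, 2/3) → index 7
j=7: u_7=43/72 ∈ [29/57, 2/3) → index 7
j=8: u_8=49/72 ∈ [2/3, 47/57) → index 8
j=9: u_9=55/72 ∈ [2/3, 47/57) → index 8
j=10: u_10=61/72 ∈ [16/19, 53/57) → index 10
j=11: u_11=67/72 ∈ [53/57, 1) → index 11

0 2 3 4 4 6 7 7 8 8 10 11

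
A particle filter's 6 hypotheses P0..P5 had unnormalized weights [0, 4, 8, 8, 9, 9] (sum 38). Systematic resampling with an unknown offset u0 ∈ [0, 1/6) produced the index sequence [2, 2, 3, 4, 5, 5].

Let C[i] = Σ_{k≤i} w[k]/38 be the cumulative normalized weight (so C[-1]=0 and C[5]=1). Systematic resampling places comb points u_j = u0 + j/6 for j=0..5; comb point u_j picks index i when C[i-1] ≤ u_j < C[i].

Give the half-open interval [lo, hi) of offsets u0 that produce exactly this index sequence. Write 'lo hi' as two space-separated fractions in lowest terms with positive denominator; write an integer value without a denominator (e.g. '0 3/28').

2/19 17/114

C = [0, 2/19, 6/19, 10/19, 29/38, 1]
j=0 picked index 2: u0 ∈ [2/19, 6/19)
j=1 picked index 2: u0 ∈ [-7/114, 17/114)
j=2 picked index 3: u0 ∈ [-1/57, 11/57)
j=3 picked index 4: u0 ∈ [1/38, 5/19)
j=4 picked index 5: u0 ∈ [11/114, 1/3)
j=5 picked index 5: u0 ∈ [-4/57, 1/6)
intersection: [2/19, 17/114)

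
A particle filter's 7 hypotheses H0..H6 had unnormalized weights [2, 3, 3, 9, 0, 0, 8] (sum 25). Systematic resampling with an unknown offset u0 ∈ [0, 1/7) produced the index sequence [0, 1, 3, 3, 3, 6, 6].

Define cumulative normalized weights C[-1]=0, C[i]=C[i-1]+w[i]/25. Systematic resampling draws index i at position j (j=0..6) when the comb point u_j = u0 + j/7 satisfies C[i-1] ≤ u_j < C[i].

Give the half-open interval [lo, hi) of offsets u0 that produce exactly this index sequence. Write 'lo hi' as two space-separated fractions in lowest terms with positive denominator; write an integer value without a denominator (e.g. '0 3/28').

6/175 2/35

C = [2/25, 1/5, 8/25, 17/25, 17/25, 17/25, 1]
j=0 picked index 0: u0 ∈ [0, 2/25)
j=1 picked index 1: u0 ∈ [-11/175, 2/35)
j=2 picked index 3: u0 ∈ [6/175, 69/175)
j=3 picked index 3: u0 ∈ [-19/175, 44/175)
j=4 picked index 3: u0 ∈ [-44/175, 19/175)
j=5 picked index 6: u0 ∈ [-6/175, 2/7)
j=6 picked index 6: u0 ∈ [-31/175, 1/7)
intersection: [6/175, 2/35)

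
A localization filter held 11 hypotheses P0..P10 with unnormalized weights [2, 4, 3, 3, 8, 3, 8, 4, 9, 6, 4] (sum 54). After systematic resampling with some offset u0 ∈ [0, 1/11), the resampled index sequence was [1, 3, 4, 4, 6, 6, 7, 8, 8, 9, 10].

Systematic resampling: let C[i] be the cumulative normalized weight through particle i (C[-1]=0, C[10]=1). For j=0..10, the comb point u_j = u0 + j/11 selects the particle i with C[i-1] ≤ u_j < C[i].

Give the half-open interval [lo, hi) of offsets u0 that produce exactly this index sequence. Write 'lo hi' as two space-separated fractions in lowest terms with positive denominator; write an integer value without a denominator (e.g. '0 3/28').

C = [1/27, 1/9, 1/6, 2/9, 10/27, 23/54, 31/54, 35/54, 22/27, 25/27, 1]
j=0 picked index 1: u0 ∈ [1/27, 1/9)
j=1 picked index 3: u0 ∈ [5/66, 13/99)
j=2 picked index 4: u0 ∈ [4/99, 56/297)
j=3 picked index 4: u0 ∈ [-5/99, 29/297)
j=4 picked index 6: u0 ∈ [37/594, 125/594)
j=5 picked index 6: u0 ∈ [-17/594, 71/594)
j=6 picked index 7: u0 ∈ [17/594, 61/594)
j=7 picked index 8: u0 ∈ [7/594, 53/297)
j=8 picked index 8: u0 ∈ [-47/594, 26/297)
j=9 picked index 9: u0 ∈ [-1/297, 32/297)
j=10 picked index 10: u0 ∈ [5/297, 1/11)
intersection: [5/66, 26/297)

5/66 26/297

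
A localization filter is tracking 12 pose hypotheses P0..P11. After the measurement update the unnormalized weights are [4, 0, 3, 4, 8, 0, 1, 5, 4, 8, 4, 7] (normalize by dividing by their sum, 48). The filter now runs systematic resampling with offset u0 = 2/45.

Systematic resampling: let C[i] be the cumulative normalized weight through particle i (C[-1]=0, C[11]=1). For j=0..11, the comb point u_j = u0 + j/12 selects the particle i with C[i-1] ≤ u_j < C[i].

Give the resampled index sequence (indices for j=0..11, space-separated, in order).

C = [1/12, 1/12, 7/48, 11/48, 19/48, 19/48, 5/12, 25/48, 29/48, 37/48, 41/48, 1]
j=0: u_0=2/45 ∈ [0, 1/12) → index 0
j=1: u_1=23/180 ∈ [1/12, 7/48) → index 2
j=2: u_2=19/90 ∈ [7/48, 11/48) → index 3
j=3: u_3=53/180 ∈ [11/48, 19/48) → index 4
j=4: u_4=17/45 ∈ [11/48, 19/48) → index 4
j=5: u_5=83/180 ∈ [5/12, 25/48) → index 7
j=6: u_6=49/90 ∈ [25/48, 29/48) → index 8
j=7: u_7=113/180 ∈ [29/48, 37/48) → index 9
j=8: u_8=32/45 ∈ [29/48, 37/48) → index 9
j=9: u_9=143/180 ∈ [37/48, 41/48) → index 10
j=10: u_10=79/90 ∈ [41/48, 1) → index 11
j=11: u_11=173/180 ∈ [41/48, 1) → index 11

0 2 3 4 4 7 8 9 9 10 11 11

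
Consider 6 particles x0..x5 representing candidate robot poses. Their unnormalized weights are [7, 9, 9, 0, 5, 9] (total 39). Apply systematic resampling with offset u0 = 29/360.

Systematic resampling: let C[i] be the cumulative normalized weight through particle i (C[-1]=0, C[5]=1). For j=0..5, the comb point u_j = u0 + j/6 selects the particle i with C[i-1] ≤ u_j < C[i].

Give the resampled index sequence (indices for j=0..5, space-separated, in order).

0 1 2 2 4 5

C = [7/39, 16/39, 25/39, 25/39, 10/13, 1]
j=0: u_0=29/360 ∈ [0, 7/39) → index 0
j=1: u_1=89/360 ∈ [7/39, 16/39) → index 1
j=2: u_2=149/360 ∈ [16/39, 25/39) → index 2
j=3: u_3=209/360 ∈ [16/39, 25/39) → index 2
j=4: u_4=269/360 ∈ [25/39, 10/13) → index 4
j=5: u_5=329/360 ∈ [10/13, 1) → index 5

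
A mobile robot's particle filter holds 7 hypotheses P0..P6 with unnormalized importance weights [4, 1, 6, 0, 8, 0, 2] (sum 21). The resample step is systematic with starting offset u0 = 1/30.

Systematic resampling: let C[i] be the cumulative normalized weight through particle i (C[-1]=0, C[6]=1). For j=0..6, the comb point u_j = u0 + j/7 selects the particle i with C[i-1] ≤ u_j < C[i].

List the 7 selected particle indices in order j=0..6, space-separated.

0 0 2 2 4 4 4

C = [4/21, 5/21, 11/21, 11/21, 19/21, 19/21, 1]
j=0: u_0=1/30 ∈ [0, 4/21) → index 0
j=1: u_1=37/210 ∈ [0, 4/21) → index 0
j=2: u_2=67/210 ∈ [5/21, 11/21) → index 2
j=3: u_3=97/210 ∈ [5/21, 11/21) → index 2
j=4: u_4=127/210 ∈ [11/21, 19/21) → index 4
j=5: u_5=157/210 ∈ [11/21, 19/21) → index 4
j=6: u_6=187/210 ∈ [11/21, 19/21) → index 4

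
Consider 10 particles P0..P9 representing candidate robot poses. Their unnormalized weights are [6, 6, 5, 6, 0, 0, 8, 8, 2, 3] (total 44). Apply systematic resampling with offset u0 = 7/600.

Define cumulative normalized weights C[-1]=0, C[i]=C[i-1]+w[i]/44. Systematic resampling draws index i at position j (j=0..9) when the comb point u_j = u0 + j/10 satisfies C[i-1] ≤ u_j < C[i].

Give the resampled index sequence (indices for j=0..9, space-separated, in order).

0 0 1 2 3 3 6 7 7 8

C = [3/22, 3/11, 17/44, 23/44, 23/44, 23/44, 31/44, 39/44, 41/44, 1]
j=0: u_0=7/600 ∈ [0, 3/22) → index 0
j=1: u_1=67/600 ∈ [0, 3/22) → index 0
j=2: u_2=127/600 ∈ [3/22, 3/11) → index 1
j=3: u_3=187/600 ∈ [3/11, 17/44) → index 2
j=4: u_4=247/600 ∈ [17/44, 23/44) → index 3
j=5: u_5=307/600 ∈ [17/44, 23/44) → index 3
j=6: u_6=367/600 ∈ [23/44, 31/44) → index 6
j=7: u_7=427/600 ∈ [31/44, 39/44) → index 7
j=8: u_8=487/600 ∈ [31/44, 39/44) → index 7
j=9: u_9=547/600 ∈ [39/44, 41/44) → index 8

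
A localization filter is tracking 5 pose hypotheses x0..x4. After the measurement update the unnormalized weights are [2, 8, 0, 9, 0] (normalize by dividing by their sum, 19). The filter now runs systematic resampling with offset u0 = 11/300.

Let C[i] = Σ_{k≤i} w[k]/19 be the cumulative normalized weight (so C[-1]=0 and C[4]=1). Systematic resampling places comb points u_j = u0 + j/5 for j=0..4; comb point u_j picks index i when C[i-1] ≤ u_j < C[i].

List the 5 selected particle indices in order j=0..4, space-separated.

0 1 1 3 3

C = [2/19, 10/19, 10/19, 1, 1]
j=0: u_0=11/300 ∈ [0, 2/19) → index 0
j=1: u_1=71/300 ∈ [2/19, 10/19) → index 1
j=2: u_2=131/300 ∈ [2/19, 10/19) → index 1
j=3: u_3=191/300 ∈ [10/19, 1) → index 3
j=4: u_4=251/300 ∈ [10/19, 1) → index 3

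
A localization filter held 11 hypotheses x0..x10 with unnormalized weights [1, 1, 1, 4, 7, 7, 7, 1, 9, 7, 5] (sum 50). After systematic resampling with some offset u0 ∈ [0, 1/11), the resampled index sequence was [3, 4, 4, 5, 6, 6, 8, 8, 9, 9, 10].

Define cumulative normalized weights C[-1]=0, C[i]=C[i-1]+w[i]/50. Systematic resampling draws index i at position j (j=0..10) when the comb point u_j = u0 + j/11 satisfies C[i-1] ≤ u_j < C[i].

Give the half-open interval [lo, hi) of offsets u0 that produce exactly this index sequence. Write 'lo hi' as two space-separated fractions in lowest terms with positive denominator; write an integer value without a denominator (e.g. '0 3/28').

3/50 9/110

C = [1/50, 1/25, 3/50, 7/50, 7/25, 21/50, 14/25, 29/50, 19/25, 9/10, 1]
j=0 picked index 3: u0 ∈ [3/50, 7/50)
j=1 picked index 4: u0 ∈ [27/550, 52/275)
j=2 picked index 4: u0 ∈ [-23/550, 27/275)
j=3 picked index 5: u0 ∈ [2/275, 81/550)
j=4 picked index 6: u0 ∈ [31/550, 54/275)
j=5 picked index 6: u0 ∈ [-19/550, 29/275)
j=6 picked index 8: u0 ∈ [19/550, 59/275)
j=7 picked index 8: u0 ∈ [-31/550, 34/275)
j=8 picked index 9: u0 ∈ [9/275, 19/110)
j=9 picked index 9: u0 ∈ [-16/275, 9/110)
j=10 picked index 10: u0 ∈ [-1/110, 1/11)
intersection: [3/50, 9/110)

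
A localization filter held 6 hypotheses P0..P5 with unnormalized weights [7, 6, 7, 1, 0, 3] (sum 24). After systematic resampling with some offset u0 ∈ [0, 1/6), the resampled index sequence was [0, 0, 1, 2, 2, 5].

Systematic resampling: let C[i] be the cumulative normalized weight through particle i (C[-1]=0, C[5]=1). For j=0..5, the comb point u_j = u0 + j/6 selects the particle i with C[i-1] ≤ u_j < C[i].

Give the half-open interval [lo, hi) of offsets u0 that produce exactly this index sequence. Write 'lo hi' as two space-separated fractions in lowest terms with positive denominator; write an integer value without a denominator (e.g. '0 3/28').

1/24 1/8

C = [7/24, 13/24, 5/6, 7/8, 7/8, 1]
j=0 picked index 0: u0 ∈ [0, 7/24)
j=1 picked index 0: u0 ∈ [-1/6, 1/8)
j=2 picked index 1: u0 ∈ [-1/24, 5/24)
j=3 picked index 2: u0 ∈ [1/24, 1/3)
j=4 picked index 2: u0 ∈ [-1/8, 1/6)
j=5 picked index 5: u0 ∈ [1/24, 1/6)
intersection: [1/24, 1/8)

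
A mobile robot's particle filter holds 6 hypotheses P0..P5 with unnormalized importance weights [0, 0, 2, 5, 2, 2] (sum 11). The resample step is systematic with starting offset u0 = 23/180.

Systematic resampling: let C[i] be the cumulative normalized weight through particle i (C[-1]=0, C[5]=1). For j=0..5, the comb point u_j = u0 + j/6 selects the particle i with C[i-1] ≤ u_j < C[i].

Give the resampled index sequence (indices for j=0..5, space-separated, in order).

C = [0, 0, 2/11, 7/11, 9/11, 1]
j=0: u_0=23/180 ∈ [0, 2/11) → index 2
j=1: u_1=53/180 ∈ [2/11, 7/11) → index 3
j=2: u_2=83/180 ∈ [2/11, 7/11) → index 3
j=3: u_3=113/180 ∈ [2/11, 7/11) → index 3
j=4: u_4=143/180 ∈ [7/11, 9/11) → index 4
j=5: u_5=173/180 ∈ [9/11, 1) → index 5

2 3 3 3 4 5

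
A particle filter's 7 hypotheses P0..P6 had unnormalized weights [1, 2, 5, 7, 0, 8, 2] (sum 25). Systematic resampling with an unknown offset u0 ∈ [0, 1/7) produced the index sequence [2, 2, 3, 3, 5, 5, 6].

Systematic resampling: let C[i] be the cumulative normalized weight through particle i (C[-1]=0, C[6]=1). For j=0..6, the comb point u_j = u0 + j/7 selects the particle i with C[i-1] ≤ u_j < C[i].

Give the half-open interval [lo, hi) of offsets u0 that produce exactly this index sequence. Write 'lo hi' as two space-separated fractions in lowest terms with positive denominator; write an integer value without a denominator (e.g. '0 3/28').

3/25 1/7

C = [1/25, 3/25, 8/25, 3/5, 3/5, 23/25, 1]
j=0 picked index 2: u0 ∈ [3/25, 8/25)
j=1 picked index 2: u0 ∈ [-4/175, 31/175)
j=2 picked index 3: u0 ∈ [6/175, 11/35)
j=3 picked index 3: u0 ∈ [-19/175, 6/35)
j=4 picked index 5: u0 ∈ [1/35, 61/175)
j=5 picked index 5: u0 ∈ [-4/35, 36/175)
j=6 picked index 6: u0 ∈ [11/175, 1/7)
intersection: [3/25, 1/7)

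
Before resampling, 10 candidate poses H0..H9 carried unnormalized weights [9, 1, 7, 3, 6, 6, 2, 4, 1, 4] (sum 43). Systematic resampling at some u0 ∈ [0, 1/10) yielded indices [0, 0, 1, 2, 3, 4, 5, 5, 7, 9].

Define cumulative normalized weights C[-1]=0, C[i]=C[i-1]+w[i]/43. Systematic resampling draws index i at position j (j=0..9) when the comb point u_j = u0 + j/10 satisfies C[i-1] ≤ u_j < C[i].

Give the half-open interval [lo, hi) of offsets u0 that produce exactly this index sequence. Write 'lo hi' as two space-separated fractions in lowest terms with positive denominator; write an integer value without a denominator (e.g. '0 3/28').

C = [9/43, 10/43, 17/43, 20/43, 26/43, 32/43, 34/43, 38/43, 39/43, 1]
j=0 picked index 0: u0 ∈ [0, 9/43)
j=1 picked index 0: u0 ∈ [-1/10, 47/430)
j=2 picked index 1: u0 ∈ [2/215, 7/215)
j=3 picked index 2: u0 ∈ [-29/430, 41/430)
j=4 picked index 3: u0 ∈ [-1/215, 14/215)
j=5 picked index 4: u0 ∈ [-3/86, 9/86)
j=6 picked index 5: u0 ∈ [1/215, 31/215)
j=7 picked index 5: u0 ∈ [-41/430, 19/430)
j=8 picked index 7: u0 ∈ [-2/215, 18/215)
j=9 picked index 9: u0 ∈ [3/430, 1/10)
intersection: [2/215, 7/215)

2/215 7/215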